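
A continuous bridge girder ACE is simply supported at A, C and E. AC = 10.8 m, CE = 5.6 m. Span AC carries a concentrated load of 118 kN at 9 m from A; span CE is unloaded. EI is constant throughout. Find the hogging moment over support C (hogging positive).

M_C = 106.8 kN·m

Take M_C as the redundant. Released structure: two simple spans AC and CE with a hinge at C.
Rotations at C on the released spans (each span's end-slope, ×1/EI):
  span AC: point load 118 at a = 9: Pab(L + a)/(6LEI) = 584.1/EI
  relative rotation θ_0 = (584.1 + 0)/EI = 584.1/EI
A unit hogging moment at C produces rotation L₁/(3EI) + L₂/(3EI) = 5.467/EI.
Slope continuity at C: θ_0 = M_C·5.467/EI, so M_C = 584.1/5.467 = 106.8 kN·m (hogging).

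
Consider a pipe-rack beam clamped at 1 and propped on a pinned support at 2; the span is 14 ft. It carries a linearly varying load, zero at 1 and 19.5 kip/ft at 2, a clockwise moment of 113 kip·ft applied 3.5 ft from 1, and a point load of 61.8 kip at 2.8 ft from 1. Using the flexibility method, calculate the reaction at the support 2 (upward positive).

R_2 = 83.83 kip

Remove the prop at 2; the released (primary) structure is a cantilever built in at 1.
Free-end deflection of the primary structure under the applied loading (downward +):
  triangular load, peak 19.5 at the free end: 11w₀L⁴/(120EI) = 68669/EI
  clockwise couple 113 at a = 3.5: M₀a(2L − a)/(2EI) = 4845/EI
  point load 61.8 at a = 2.8: Pa²(3L − a)/(6EI) = 3165/EI
  δ_0 = 76679/EI
Tip deflection under a unit load at 2: L³/(3EI) = 914.7/EI.
Compatibility at 2: δ_0 − R_2·δ_{22} = 0, so R_2 = 76679/914.7 = 83.83 kip.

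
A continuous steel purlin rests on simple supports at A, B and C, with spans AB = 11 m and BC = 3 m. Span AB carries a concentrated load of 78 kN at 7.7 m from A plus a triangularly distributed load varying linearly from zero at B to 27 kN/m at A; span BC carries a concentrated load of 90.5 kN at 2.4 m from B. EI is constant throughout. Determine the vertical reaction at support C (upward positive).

Take M_B as the redundant. Released structure: two simple spans AB and BC with a hinge at B.
Discontinuity in slope at B on the released structure — sum the simple-span end rotations:
  span AB: point load 78 at a = 7.7: Pab(L + a)/(6LEI) = 561.6/EI
  span AB: triangular load, peak 27: 7w₀L³/(360EI) = 698.8/EI
  span BC: point load 90.5 at a = 2.4: Pab(L + b)/(6LEI) = 26.06/EI
  relative rotation θ_0 = (1260 + 26.06)/EI = 1286/EI
A unit hogging moment at B produces rotation L₁/(3EI) + L₂/(3EI) = 4.667/EI.
Slope continuity at B: θ_0 = M_B·4.667/EI, so M_B = 1286/4.667 = 275.7 kN·m (hogging).
Span BC, ΣM about C: R_B^{BC}·3 = 54.3 + 275.7, so R_B^{BC} = 110 kN and R_C = 90.5 − 110 = -19.49 kN.

R_C = -19.49 kN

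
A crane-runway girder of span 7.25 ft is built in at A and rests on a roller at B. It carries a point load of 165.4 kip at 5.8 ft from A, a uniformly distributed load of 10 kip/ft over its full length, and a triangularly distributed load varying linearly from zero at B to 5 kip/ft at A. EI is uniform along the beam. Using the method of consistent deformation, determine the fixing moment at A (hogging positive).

Choose R_B as the redundant. The primary structure is the cantilever fixed at A.
Free-end deflection of the primary structure under the applied loading (downward +):
  point load 165.4 at a = 5.8: Pa²(3L − a)/(6EI) = 14791/EI
  UDL 10: wL⁴/(8EI) = 3454/EI
  triangular load, peak 5 at the fixed end: w₀L⁴/(30EI) = 460.5/EI
  δ_0 = 18705/EI
Flexibility coefficient — unit upward force at B: δ_{BB} = L³/(3EI) = 127/EI.
The prop prevents deflection at B: R_B = δ_0/δ_{BB} = 18705/127 = 147.3 kip.
Moment equilibrium about A: M_A = Σ(load moments about A) − R_B·L = 1266 − 147.3×7.25 = 198.3 kip·ft.

M_A = 198.3 kip·ft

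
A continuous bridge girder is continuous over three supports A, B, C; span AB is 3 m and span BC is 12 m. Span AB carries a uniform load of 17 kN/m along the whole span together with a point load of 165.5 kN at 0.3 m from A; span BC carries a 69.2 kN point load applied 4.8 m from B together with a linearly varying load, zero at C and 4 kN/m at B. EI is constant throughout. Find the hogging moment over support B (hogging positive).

M_B = 167 kN·m

Insert a hinge at B; M_B is the redundant, and each span becomes simply supported.
Discontinuity in slope at B on the released structure — sum the simple-span end rotations:
  span AB: UDL 17: wL³/(24EI) = 19.12/EI
  span AB: point load 165.5 at a = 0.3: Pab(L + a)/(6LEI) = 24.58/EI
  span BC: point load 69.2 at a = 4.8: Pab(L + b)/(6LEI) = 637.7/EI
  span BC: triangular load, peak 4: w₀L³/(45EI) = 153.6/EI
  relative rotation θ_0 = (43.7 + 791.3)/EI = 835/EI
A unit hogging moment at B produces rotation L₁/(3EI) + L₂/(3EI) = 5/EI.
Slope continuity at B: θ_0 = M_B·5/EI, so M_B = 835/5 = 167 kN·m (hogging).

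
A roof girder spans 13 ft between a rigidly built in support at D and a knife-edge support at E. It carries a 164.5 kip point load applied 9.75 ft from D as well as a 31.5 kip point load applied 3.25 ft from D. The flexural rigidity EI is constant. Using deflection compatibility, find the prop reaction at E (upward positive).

R_E = 106.8 kip

Choose R_E as the redundant. The primary structure is the cantilever fixed at D.
Primary-structure tip deflection at E by superposition:
  point load 164.5 at a = 9.75: Pa²(3L − a)/(6EI) = 76234/EI
  point load 31.5 at a = 3.25: Pa²(3L − a)/(6EI) = 1982/EI
  δ_0 = 78217/EI
Tip deflection under a unit load at E: L³/(3EI) = 732.3/EI.
The prop prevents deflection at E: R_E = δ_0/δ_{EE} = 78217/732.3 = 106.8 kip.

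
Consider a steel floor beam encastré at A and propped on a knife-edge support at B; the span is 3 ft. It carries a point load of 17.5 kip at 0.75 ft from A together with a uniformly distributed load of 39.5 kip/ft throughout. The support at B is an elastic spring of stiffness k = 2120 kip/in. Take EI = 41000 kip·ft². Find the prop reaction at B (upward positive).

R_B = 38.96 kip

Take the reaction at B as the redundant and release it; the primary structure is a cantilever fixed at A.
Free-end deflection of the primary structure under the applied loading (downward +):
  point load 17.5 at a = 0.75: Pa²(3L − a)/(6EI) = 13.54/EI
  UDL 39.5: wL⁴/(8EI) = 399.9/EI
  δ_0 = 413.5/EI
Flexibility coefficient — unit upward force at B: δ_{BB} = L³/(3EI) = 9/EI.
With EI = 41000 kip·ft²: δ_0 = 0.010085 ft and δ_{BB} = 0.00022 ft/kip.
Compatibility — the spring shortens by R_B/k under the reaction it provides: δ_0 − R_B·δ_{BB} = R_B/k. With 1/k = 1/(2120×12) ft/kip = 0.000039 ft/kip, R_B = δ_0 / (δ_{BB} + 1/k) = 0.010085 / (0.00022 + 0.000039) = 38.96 kip.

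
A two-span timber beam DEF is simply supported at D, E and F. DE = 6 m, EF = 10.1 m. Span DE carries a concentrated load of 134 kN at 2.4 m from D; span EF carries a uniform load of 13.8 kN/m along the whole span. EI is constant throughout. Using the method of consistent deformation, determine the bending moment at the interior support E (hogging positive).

Insert a hinge at E; M_E is the redundant, and each span becomes simply supported.
Rotations at E on the released spans (each span's end-slope, ×1/EI):
  span DE: point load 134 at a = 2.4: Pab(L + a)/(6LEI) = 270.1/EI
  span EF: UDL 13.8: wL³/(24EI) = 592.4/EI
  relative rotation θ_0 = (270.1 + 592.4)/EI = 862.6/EI
A unit hogging moment at E produces rotation L₁/(3EI) + L₂/(3EI) = 5.367/EI.
Compatibility: M_E·(L₁+L₂)/(3EI) = θ_0, giving M_E = 160.7 kN·m (hogging).

M_E = 160.7 kN·m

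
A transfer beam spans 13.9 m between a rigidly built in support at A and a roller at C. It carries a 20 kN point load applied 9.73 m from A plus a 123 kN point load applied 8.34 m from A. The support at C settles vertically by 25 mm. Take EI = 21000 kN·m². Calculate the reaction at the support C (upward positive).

Remove the prop at C; the released (primary) structure is a cantilever built in at A.
Free-end deflection of the primary structure under the applied loading (downward +):
  point load 20 at a = 9.73: Pa²(3L − a)/(6EI) = 10089/EI
  point load 123 at a = 8.34: Pa²(3L − a)/(6EI) = 47568/EI
  δ_0 = 57657/EI
Flexibility coefficient — unit upward force at C: δ_{CC} = L³/(3EI) = 895.2/EI.
With EI = 21000 kN·m²: δ_0 = 2.7456 m and δ_{CC} = 0.042629 m/kN.
Compatibility — the beam at C must follow the support down by 0.025 m: δ_0 − R_C·δ_{CC} = 0.025, so R_C = (2.7456 − 0.025)/0.042629 = 63.82 kN.

R_C = 63.82 kN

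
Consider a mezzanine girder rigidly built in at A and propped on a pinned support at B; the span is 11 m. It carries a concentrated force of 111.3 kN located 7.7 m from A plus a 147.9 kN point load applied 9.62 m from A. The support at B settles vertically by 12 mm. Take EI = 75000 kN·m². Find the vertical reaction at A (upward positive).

R_A = 78.3 kN

Take the reaction at B as the redundant and release it; the primary structure is a cantilever fixed at A.
Downward deflection at the released point B due to the loads:
  point load 111.3 at a = 7.7: Pa²(3L − a)/(6EI) = 27826/EI
  point load 147.9 at a = 9.62: Pa²(3L − a)/(6EI) = 53335/EI
  δ_0 = 81161/EI
Flexibility coefficient — unit upward force at B: δ_{BB} = L³/(3EI) = 443.7/EI.
With EI = 75000 kN·m²: δ_0 = 1.0821 m and δ_{BB} = 0.005916 m/kN.
Compatibility — the beam at B must follow the support down by 0.012 m: δ_0 − R_B·δ_{BB} = 0.012, so R_B = (1.0821 − 0.012)/0.005916 = 180.9 kN.
Vertical equilibrium: R_A = ΣP − R_B = 259.2 − 180.9 = 78.3 kN.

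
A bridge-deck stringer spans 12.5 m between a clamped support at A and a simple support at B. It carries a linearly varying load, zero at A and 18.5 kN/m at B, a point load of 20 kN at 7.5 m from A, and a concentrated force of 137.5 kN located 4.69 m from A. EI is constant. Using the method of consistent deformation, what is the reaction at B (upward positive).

R_B = 97.64 kN

Choose R_B as the redundant. The primary structure is the cantilever fixed at A.
Downward deflection at the released point B due to the loads:
  triangular load, peak 18.5 at the free end: 11w₀L⁴/(120EI) = 41402/EI
  point load 20 at a = 7.5: Pa²(3L − a)/(6EI) = 5625/EI
  point load 137.5 at a = 4.69: Pa²(3L − a)/(6EI) = 16539/EI
  δ_0 = 63566/EI
Flexibility coefficient — unit upward force at B: δ_{BB} = L³/(3EI) = 651/EI.
The prop prevents deflection at B: R_B = δ_0/δ_{BB} = 63566/651 = 97.64 kN.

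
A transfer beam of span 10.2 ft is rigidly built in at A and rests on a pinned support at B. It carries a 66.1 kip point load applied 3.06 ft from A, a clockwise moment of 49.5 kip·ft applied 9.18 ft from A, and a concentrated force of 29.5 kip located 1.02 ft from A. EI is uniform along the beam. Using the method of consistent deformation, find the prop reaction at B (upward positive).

R_B = 15.67 kip

Remove the prop at B; the released (primary) structure is a cantilever built in at A.
Free-end deflection of the primary structure under the applied loading (downward +):
  point load 66.1 at a = 3.06: Pa²(3L − a)/(6EI) = 2841/EI
  clockwise couple 49.5 at a = 9.18: M₀a(2L − a)/(2EI) = 2549/EI
  point load 29.5 at a = 1.02: Pa²(3L − a)/(6EI) = 151.3/EI
  δ_0 = 5541/EI
Tip deflection under a unit load at B: L³/(3EI) = 353.7/EI.
The prop prevents deflection at B: R_B = δ_0/δ_{BB} = 5541/353.7 = 15.67 kip.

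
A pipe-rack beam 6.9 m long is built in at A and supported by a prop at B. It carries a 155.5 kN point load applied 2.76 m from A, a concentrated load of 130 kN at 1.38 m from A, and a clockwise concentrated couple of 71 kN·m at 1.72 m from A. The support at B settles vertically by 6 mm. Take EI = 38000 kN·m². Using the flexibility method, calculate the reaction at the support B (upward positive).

R_B = 44.28 kN

Choose R_B as the redundant. The primary structure is the cantilever fixed at A.
Downward deflection at the released point B due to the loads:
  point load 155.5 at a = 2.76: Pa²(3L − a)/(6EI) = 3542/EI
  point load 130 at a = 1.38: Pa²(3L − a)/(6EI) = 797.2/EI
  clockwise couple 71 at a = 1.72: M₀a(2L − a)/(2EI) = 737.6/EI
  δ_0 = 5077/EI
Flexibility coefficient — unit upward force at B: δ_{BB} = L³/(3EI) = 109.5/EI.
With EI = 38000 kN·m²: δ_0 = 0.13359 m and δ_{BB} = 0.002882 m/kN.
Compatibility — the beam at B must follow the support down by 0.006 m: δ_0 − R_B·δ_{BB} = 0.006, so R_B = (0.13359 − 0.006)/0.002882 = 44.28 kN.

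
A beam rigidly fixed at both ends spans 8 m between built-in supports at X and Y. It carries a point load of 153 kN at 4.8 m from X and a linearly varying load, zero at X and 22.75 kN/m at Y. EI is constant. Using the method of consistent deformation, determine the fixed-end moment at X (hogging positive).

Take the two fixed-end moments M_X, M_Y as redundants; the released structure is the simple span XY.
Simple-span end rotations at X and Y under the given loads:
  at X: point load 153 at a = 4.8: Pab(L + b)/(6LEI) = 548.4/EI
  at Y: point load 153 at a = 4.8: Pab(L + a)/(6LEI) = 626.7/EI
  at X: triangular load, peak 22.75: 7w₀L³/(360EI) = 226.5/EI
  at Y: triangular load, peak 22.75: w₀L³/(45EI) = 258.8/EI
  θ_X0 = 774.8/EI,  θ_Y0 = 885.5/EI
Flexibility coefficients: a unit moment at one end gives L/(3EI) there and L/(6EI) at the far end, so f₁₁ = f₂₂ = 2.667/EI and f₁₂ = f₂₁ = 1.333/EI.
Compatibility — zero rotation at each built-in end:
  2.667 M_X + 1.333 M_Y = 774.8
  1.333 M_X + 2.667 M_Y = 885.5
Solving the pair gives M_X = 166 kN·m and M_Y = 249.1 kN·m (hogging).

M_X = 166 kN·m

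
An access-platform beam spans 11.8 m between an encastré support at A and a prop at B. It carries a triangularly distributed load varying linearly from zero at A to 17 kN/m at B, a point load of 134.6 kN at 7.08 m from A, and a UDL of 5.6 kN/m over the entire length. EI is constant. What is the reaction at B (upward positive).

Remove the prop at B; the released (primary) structure is a cantilever built in at A.
Primary-structure tip deflection at B by superposition:
  triangular load, peak 17 at the free end: 11w₀L⁴/(120EI) = 30213/EI
  point load 134.6 at a = 7.08: Pa²(3L − a)/(6EI) = 31846/EI
  UDL 5.6: wL⁴/(8EI) = 13571/EI
  δ_0 = 75630/EI
Tip deflection under a unit load at B: L³/(3EI) = 547.7/EI.
The prop prevents deflection at B: R_B = δ_0/δ_{BB} = 75630/547.7 = 138.1 kN.

R_B = 138.1 kN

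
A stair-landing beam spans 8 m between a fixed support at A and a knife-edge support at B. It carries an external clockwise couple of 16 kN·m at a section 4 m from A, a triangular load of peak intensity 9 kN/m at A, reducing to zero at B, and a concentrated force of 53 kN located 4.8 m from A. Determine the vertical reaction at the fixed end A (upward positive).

R_A = 56.65 kN

Choose R_B as the redundant. The primary structure is the cantilever fixed at A.
Downward deflection at the released point B due to the loads:
  clockwise couple 16 at a = 4: M₀a(2L − a)/(2EI) = 384/EI
  triangular load, peak 9 at the fixed end: w₀L⁴/(30EI) = 1229/EI
  point load 53 at a = 4.8: Pa²(3L − a)/(6EI) = 3908/EI
  δ_0 = 5520/EI
Flexibility coefficient — unit upward force at B: δ_{BB} = L³/(3EI) = 170.7/EI.
Compatibility at B: δ_0 − R_B·δ_{BB} = 0, so R_B = 5520/170.7 = 32.35 kN.
Vertical equilibrium: R_A = ΣP − R_B = 89 − 32.35 = 56.65 kN.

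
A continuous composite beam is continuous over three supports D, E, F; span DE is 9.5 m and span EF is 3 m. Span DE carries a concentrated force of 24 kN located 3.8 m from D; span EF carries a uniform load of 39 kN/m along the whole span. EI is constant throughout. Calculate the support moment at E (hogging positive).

Release continuity at E by inserting a hinge; the redundant is the internal moment M_E. The primary structure is two simply-supported spans DE and EF.
Discontinuity in slope at E on the released structure — sum the simple-span end rotations:
  span DE: point load 24 at a = 3.8: Pab(L + a)/(6LEI) = 121.3/EI
  span EF: UDL 39: wL³/(24EI) = 43.88/EI
  relative rotation θ_0 = (121.3 + 43.88)/EI = 165.2/EI
A unit hogging moment at E produces rotation L₁/(3EI) + L₂/(3EI) = 4.167/EI.
Compatibility: M_E·(L₁+L₂)/(3EI) = θ_0, giving M_E = 39.64 kN·m (hogging).

M_E = 39.64 kN·m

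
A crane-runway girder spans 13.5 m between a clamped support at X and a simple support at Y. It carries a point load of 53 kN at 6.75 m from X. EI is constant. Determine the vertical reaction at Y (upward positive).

R_Y = 16.56 kN

Choose R_Y as the redundant. The primary structure is the cantilever fixed at X.
Primary-structure tip deflection at Y by superposition:
  point load 53 at a = 6.75: Pa²(3L − a)/(6EI) = 13583/EI
Tip deflection under a unit load at Y: L³/(3EI) = 820.1/EI.
The prop prevents deflection at Y: R_Y = δ_0/δ_{YY} = 13583/820.1 = 16.56 kN.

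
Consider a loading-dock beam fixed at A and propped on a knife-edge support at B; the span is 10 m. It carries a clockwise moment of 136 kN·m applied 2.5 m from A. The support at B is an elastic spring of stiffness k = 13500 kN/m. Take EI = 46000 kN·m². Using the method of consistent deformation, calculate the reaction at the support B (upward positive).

R_B = 8.835 kN

Release the roller at B. Primary structure: cantilever fixed at A.
Deflection at B on the released cantilever, summing each load's contribution:
  clockwise couple 136 at a = 2.5: M₀a(2L − a)/(2EI) = 2975/EI
Flexibility coefficient — unit upward force at B: δ_{BB} = L³/(3EI) = 333.3/EI.
With EI = 46000 kN·m²: δ_0 = 0.064674 m and δ_{BB} = 0.007246 m/kN.
Compatibility — the spring shortens by R_B/k under the reaction it provides: δ_0 − R_B·δ_{BB} = R_B/k. With 1/k = 0.000074 m/kN, R_B = δ_0 / (δ_{BB} + 1/k) = 0.064674 / (0.007246 + 0.000074) = 8.835 kN.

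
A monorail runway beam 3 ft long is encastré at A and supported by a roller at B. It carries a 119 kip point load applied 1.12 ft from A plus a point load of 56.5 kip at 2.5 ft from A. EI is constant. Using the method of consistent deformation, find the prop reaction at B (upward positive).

Remove the prop at B; the released (primary) structure is a cantilever built in at A.
Primary-structure tip deflection at B by superposition:
  point load 119 at a = 1.12: Pa²(3L − a)/(6EI) = 196/EI
  point load 56.5 at a = 2.5: Pa²(3L − a)/(6EI) = 382.6/EI
  δ_0 = 578.6/EI
Tip deflection under a unit load at B: L³/(3EI) = 9/EI.
The prop prevents deflection at B: R_B = δ_0/δ_{BB} = 578.6/9 = 64.29 kip.

R_B = 64.29 kip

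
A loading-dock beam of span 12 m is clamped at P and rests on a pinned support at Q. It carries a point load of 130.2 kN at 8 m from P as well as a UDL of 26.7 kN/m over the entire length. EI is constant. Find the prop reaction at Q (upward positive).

Choose R_Q as the redundant. The primary structure is the cantilever fixed at P.
Free-end deflection of the primary structure under the applied loading (downward +):
  point load 130.2 at a = 8: Pa²(3L − a)/(6EI) = 38886/EI
  UDL 26.7: wL⁴/(8EI) = 69206/EI
  δ_0 = 108093/EI
Flexibility coefficient — unit upward force at Q: δ_{QQ} = L³/(3EI) = 576/EI.
Compatibility at Q: δ_0 − R_Q·δ_{QQ} = 0, so R_Q = 108093/576 = 187.7 kN.

R_Q = 187.7 kN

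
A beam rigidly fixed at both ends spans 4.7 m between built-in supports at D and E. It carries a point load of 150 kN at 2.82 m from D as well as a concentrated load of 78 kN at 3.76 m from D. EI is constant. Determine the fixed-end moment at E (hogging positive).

Release both end moments; the primary structure is a simply-supported span DE with redundants M_D and M_E.
End rotations of the released simple span under the applied load (×1/EI):
  at D: point load 150 at a = 2.82: Pab(L + b)/(6LEI) = 185.6/EI
  at E: point load 150 at a = 2.82: Pab(L + a)/(6LEI) = 212.1/EI
  at D: point load 78 at a = 3.76: Pab(L + b)/(6LEI) = 55.14/EI
  at E: point load 78 at a = 3.76: Pab(L + a)/(6LEI) = 82.7/EI
  θ_D0 = 240.7/EI,  θ_E0 = 294.8/EI
Flexibility coefficients: a unit moment at one end gives L/(3EI) there and L/(6EI) at the far end, so f₁₁ = f₂₂ = 1.567/EI and f₁₂ = f₂₁ = 0.7833/EI.
Compatibility — zero rotation at each built-in end:
  1.567 M_D + 0.7833 M_E = 240.7
  0.7833 M_D + 1.567 M_E = 294.8
Solving the pair gives M_D = 79.41 kN·m and M_E = 148.4 kN·m (hogging).

M_E = 148.4 kN·m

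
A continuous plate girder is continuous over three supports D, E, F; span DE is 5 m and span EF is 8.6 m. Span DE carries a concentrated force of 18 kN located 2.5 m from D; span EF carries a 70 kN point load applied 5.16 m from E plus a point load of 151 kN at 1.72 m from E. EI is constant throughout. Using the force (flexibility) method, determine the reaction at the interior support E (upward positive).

R_E = 217.4 kN

Take M_E as the redundant. Released structure: two simple spans DE and EF with a hinge at E.
Rotations at E on the released spans (each span's end-slope, ×1/EI):
  span DE: point load 18 at a = 2.5: Pab(L + a)/(6LEI) = 28.12/EI
  span EF: point load 70 at a = 5.16: Pab(L + b)/(6LEI) = 289.9/EI
  span EF: point load 151 at a = 1.72: Pab(L + b)/(6LEI) = 536.1/EI
  relative rotation θ_0 = (28.12 + 826)/EI = 854.1/EI
A unit hogging moment at E produces rotation L₁/(3EI) + L₂/(3EI) = 4.533/EI.
Compatibility: M_E·(L₁+L₂)/(3EI) = θ_0, giving M_E = 188.4 kN·m (hogging).
Span DE, ΣM about D with M_E applied at E: R_E^{DE}·5 = 45 + 188.4, so R_E^{DE} = 46.68 kN and R_D = 18 − 46.68 = -28.68 kN.
Span EF, ΣM about F: R_E^{EF}·8.6 = 1280 + 188.4, so R_E^{EF} = 170.7 kN and R_F = 221 − 170.7 = 50.29 kN.
R_E = 46.68 + 170.7 = 217.4 kN.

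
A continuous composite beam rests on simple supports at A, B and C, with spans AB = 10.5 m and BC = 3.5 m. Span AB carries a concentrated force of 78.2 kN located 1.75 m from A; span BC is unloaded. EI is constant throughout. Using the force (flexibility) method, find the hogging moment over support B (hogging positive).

M_B = 49.89 kN·m

Take M_B as the redundant. Released structure: two simple spans AB and BC with a hinge at B.
Rotations at B on the released spans (each span's end-slope, ×1/EI):
  span AB: point load 78.2 at a = 1.75: Pab(L + a)/(6LEI) = 232.8/EI
  relative rotation θ_0 = (232.8 + 0)/EI = 232.8/EI
A unit hogging moment at B produces rotation L₁/(3EI) + L₂/(3EI) = 4.667/EI.
Slope continuity at B: θ_0 = M_B·4.667/EI, so M_B = 232.8/4.667 = 49.89 kN·m (hogging).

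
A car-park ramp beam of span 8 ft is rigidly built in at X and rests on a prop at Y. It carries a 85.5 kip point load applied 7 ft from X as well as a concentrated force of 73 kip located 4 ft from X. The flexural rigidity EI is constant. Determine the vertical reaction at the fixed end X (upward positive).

Take the reaction at Y as the redundant and release it; the primary structure is a cantilever fixed at X.
Primary-structure tip deflection at Y by superposition:
  point load 85.5 at a = 7: Pa²(3L − a)/(6EI) = 11870/EI
  point load 73 at a = 4: Pa²(3L − a)/(6EI) = 3893/EI
  δ_0 = 15764/EI
Tip deflection under a unit load at Y: L³/(3EI) = 170.7/EI.
Compatibility at Y: δ_0 − R_Y·δ_{YY} = 0, so R_Y = 15764/170.7 = 92.36 kip.
Vertical equilibrium: R_X = ΣP − R_Y = 158.5 − 92.36 = 66.14 kip.

R_X = 66.14 kip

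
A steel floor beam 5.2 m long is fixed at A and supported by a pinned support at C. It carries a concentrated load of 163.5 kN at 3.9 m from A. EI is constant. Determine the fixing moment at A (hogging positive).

Choose R_C as the redundant. The primary structure is the cantilever fixed at A.
Deflection at C on the released cantilever, summing each load's contribution:
  point load 163.5 at a = 3.9: Pa²(3L − a)/(6EI) = 4849/EI
Tip deflection under a unit load at C: L³/(3EI) = 46.87/EI.
The prop prevents deflection at C: R_C = δ_0/δ_{CC} = 4849/46.87 = 103.5 kN.
Moment equilibrium about A: M_A = Σ(load moments about A) − R_C·L = 637.6 − 103.5×5.2 = 99.63 kN·m.

M_A = 99.63 kN·m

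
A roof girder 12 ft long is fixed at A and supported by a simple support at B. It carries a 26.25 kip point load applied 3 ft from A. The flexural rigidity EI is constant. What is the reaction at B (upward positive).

Choose R_B as the redundant. The primary structure is the cantilever fixed at A.
Free-end deflection of the primary structure under the applied loading (downward +):
  point load 26.25 at a = 3: Pa²(3L − a)/(6EI) = 1299/EI
Tip deflection under a unit load at B: L³/(3EI) = 576/EI.
Compatibility at B: δ_0 − R_B·δ_{BB} = 0, so R_B = 1299/576 = 2.256 kip.

R_B = 2.256 kip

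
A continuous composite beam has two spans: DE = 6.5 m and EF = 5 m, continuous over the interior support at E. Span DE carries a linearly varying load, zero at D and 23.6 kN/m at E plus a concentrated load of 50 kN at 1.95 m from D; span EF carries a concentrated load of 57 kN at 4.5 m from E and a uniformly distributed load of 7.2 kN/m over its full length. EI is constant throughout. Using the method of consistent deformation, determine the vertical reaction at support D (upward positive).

Insert a hinge at E; M_E is the redundant, and each span becomes simply supported.
Rotations at E on the released spans (each span's end-slope, ×1/EI):
  span DE: triangular load, peak 23.6: w₀L³/(45EI) = 144/EI
  span DE: point load 50 at a = 1.95: Pab(L + a)/(6LEI) = 96.12/EI
  span EF: point load 57 at a = 4.5: Pab(L + b)/(6LEI) = 23.51/EI
  span EF: UDL 7.2: wL³/(24EI) = 37.5/EI
  relative rotation θ_0 = (240.1 + 61.01)/EI = 301.2/EI
A unit hogging moment at E produces rotation L₁/(3EI) + L₂/(3EI) = 3.833/EI.
Slope continuity at E: θ_0 = M_E·3.833/EI, so M_E = 301.2/3.833 = 78.56 kN·m (hogging).
Span DE, ΣM about D with M_E applied at E: R_E^{DE}·6.5 = 429.9 + 78.56, so R_E^{DE} = 78.22 kN and R_D = 126.7 − 78.22 = 48.48 kN.

R_D = 48.48 kN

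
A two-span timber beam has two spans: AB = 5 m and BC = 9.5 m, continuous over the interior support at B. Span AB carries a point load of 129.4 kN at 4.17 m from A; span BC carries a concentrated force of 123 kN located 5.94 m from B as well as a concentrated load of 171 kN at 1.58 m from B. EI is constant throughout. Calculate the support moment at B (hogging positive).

Insert a hinge at B; M_B is the redundant, and each span becomes simply supported.
End slopes at the hinge B, treating each span as simply supported:
  span AB: point load 129.4 at a = 4.17: Pab(L + a)/(6LEI) = 136.9/EI
  span BC: point load 123 at a = 5.94: Pab(L + b)/(6LEI) = 596/EI
  span BC: point load 171 at a = 1.58: Pab(L + b)/(6LEI) = 654/EI
  relative rotation θ_0 = (136.9 + 1250)/EI = 1387/EI
A unit hogging moment at B produces rotation L₁/(3EI) + L₂/(3EI) = 4.833/EI.
Compatibility: M_B·(L₁+L₂)/(3EI) = θ_0, giving M_B = 286.9 kN·m (hogging).

M_B = 286.9 kN·m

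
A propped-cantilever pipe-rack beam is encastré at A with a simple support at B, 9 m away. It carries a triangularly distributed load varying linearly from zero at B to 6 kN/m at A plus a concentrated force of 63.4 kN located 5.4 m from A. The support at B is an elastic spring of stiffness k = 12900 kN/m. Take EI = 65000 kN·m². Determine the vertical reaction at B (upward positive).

R_B = 32.12 kN

Choose R_B as the redundant. The primary structure is the cantilever fixed at A.
Free-end deflection of the primary structure under the applied loading (downward +):
  triangular load, peak 6 at the fixed end: w₀L⁴/(30EI) = 1312/EI
  point load 63.4 at a = 5.4: Pa²(3L − a)/(6EI) = 6655/EI
  δ_0 = 7968/EI
Tip deflection under a unit load at B: L³/(3EI) = 243/EI.
With EI = 65000 kN·m²: δ_0 = 0.12258 m and δ_{BB} = 0.003738 m/kN.
Compatibility — the spring shortens by R_B/k under the reaction it provides: δ_0 − R_B·δ_{BB} = R_B/k. With 1/k = 0.000078 m/kN, R_B = δ_0 / (δ_{BB} + 1/k) = 0.12258 / (0.003738 + 0.000078) = 32.12 kN.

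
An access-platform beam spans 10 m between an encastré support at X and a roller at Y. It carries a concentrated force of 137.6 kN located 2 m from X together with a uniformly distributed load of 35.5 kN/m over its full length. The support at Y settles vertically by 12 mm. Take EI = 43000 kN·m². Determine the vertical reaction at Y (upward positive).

R_Y = 139.3 kN

Remove the prop at Y; the released (primary) structure is a cantilever built in at X.
Free-end deflection of the primary structure under the applied loading (downward +):
  point load 137.6 at a = 2: Pa²(3L − a)/(6EI) = 2569/EI
  UDL 35.5: wL⁴/(8EI) = 44375/EI
  δ_0 = 46944/EI
Flexibility coefficient — unit upward force at Y: δ_{YY} = L³/(3EI) = 333.3/EI.
With EI = 43000 kN·m²: δ_0 = 1.0917 m and δ_{YY} = 0.007752 m/kN.
Compatibility — the beam at Y must follow the support down by 0.012 m: δ_0 − R_Y·δ_{YY} = 0.012, so R_Y = (1.0917 − 0.012)/0.007752 = 139.3 kN.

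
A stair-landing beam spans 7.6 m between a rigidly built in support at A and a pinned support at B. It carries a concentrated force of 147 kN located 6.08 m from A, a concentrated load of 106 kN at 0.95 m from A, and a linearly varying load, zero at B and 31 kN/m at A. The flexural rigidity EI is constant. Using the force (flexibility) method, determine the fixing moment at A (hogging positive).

M_A = 309.2 kN·m

Remove the prop at B; the released (primary) structure is a cantilever built in at A.
Primary-structure tip deflection at B by superposition:
  point load 147 at a = 6.08: Pa²(3L − a)/(6EI) = 15143/EI
  point load 106 at a = 0.95: Pa²(3L − a)/(6EI) = 348.4/EI
  triangular load, peak 31 at the fixed end: w₀L⁴/(30EI) = 3447/EI
  δ_0 = 18939/EI
Tip deflection under a unit load at B: L³/(3EI) = 146.3/EI.
Compatibility at B: δ_0 − R_B·δ_{BB} = 0, so R_B = 18939/146.3 = 129.4 kN.
Moment equilibrium about A: M_A = Σ(load moments about A) − R_B·L = 1293 − 129.4×7.6 = 309.2 kN·m.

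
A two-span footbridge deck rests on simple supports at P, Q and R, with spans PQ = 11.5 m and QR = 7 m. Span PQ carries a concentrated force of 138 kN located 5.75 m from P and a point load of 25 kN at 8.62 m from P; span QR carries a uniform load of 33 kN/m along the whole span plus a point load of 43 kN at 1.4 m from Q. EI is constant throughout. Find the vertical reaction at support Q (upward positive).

Insert a hinge at Q; M_Q is the redundant, and each span becomes simply supported.
Rotations at Q on the released spans (each span's end-slope, ×1/EI):
  span PQ: point load 138 at a = 5.75: Pab(L + a)/(6LEI) = 1141/EI
  span PQ: point load 25 at a = 8.62: Pab(L + a)/(6LEI) = 181/EI
  span QR: UDL 33: wL³/(24EI) = 471.6/EI
  span QR: point load 43 at a = 1.4: Pab(L + b)/(6LEI) = 101.1/EI
  relative rotation θ_0 = (1322 + 572.8)/EI = 1894/EI
A unit hogging moment at Q produces rotation L₁/(3EI) + L₂/(3EI) = 6.167/EI.
Compatibility: M_Q·(L₁+L₂)/(3EI) = θ_0, giving M_Q = 307.2 kN·m (hogging).
Span PQ, ΣM about P with M_Q applied at Q: R_Q^{PQ}·11.5 = 1009 + 307.2, so R_Q^{PQ} = 114.5 kN and R_P = 163 − 114.5 = 48.55 kN.
Span QR, ΣM about R: R_Q^{QR}·7 = 1049 + 307.2, so R_Q^{QR} = 193.8 kN and R_R = 274 − 193.8 = 80.21 kN.
R_Q = 114.5 + 193.8 = 308.2 kN.

R_Q = 308.2 kN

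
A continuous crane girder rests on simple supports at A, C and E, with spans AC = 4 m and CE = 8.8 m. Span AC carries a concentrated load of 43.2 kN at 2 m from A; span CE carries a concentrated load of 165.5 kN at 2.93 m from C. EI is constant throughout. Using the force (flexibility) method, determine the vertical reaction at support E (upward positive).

R_E = 32.89 kN

Take M_C as the redundant. Released structure: two simple spans AC and CE with a hinge at C.
Rotations at C on the released spans (each span's end-slope, ×1/EI):
  span AC: point load 43.2 at a = 2: Pab(L + a)/(6LEI) = 43.2/EI
  span CE: point load 165.5 at a = 2.93: Pab(L + b)/(6LEI) = 790.9/EI
  relative rotation θ_0 = (43.2 + 790.9)/EI = 834.1/EI
A unit hogging moment at C produces rotation L₁/(3EI) + L₂/(3EI) = 4.267/EI.
Compatibility: M_C·(L₁+L₂)/(3EI) = θ_0, giving M_C = 195.5 kN·m (hogging).
Span CE, ΣM about E: R_C^{CE}·8.8 = 971.5 + 195.5, so R_C^{CE} = 132.6 kN and R_E = 165.5 − 132.6 = 32.89 kN.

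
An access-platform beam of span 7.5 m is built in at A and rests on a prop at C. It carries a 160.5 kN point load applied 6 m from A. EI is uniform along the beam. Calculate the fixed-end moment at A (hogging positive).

Take the reaction at C as the redundant and release it; the primary structure is a cantilever fixed at A.
Free-end deflection of the primary structure under the applied loading (downward +):
  point load 160.5 at a = 6: Pa²(3L − a)/(6EI) = 15890/EI
Flexibility coefficient — unit upward force at C: δ_{CC} = L³/(3EI) = 140.6/EI.
Compatibility at C: δ_0 − R_C·δ_{CC} = 0, so R_C = 15890/140.6 = 113 kN.
Moment equilibrium about A: M_A = Σ(load moments about A) − R_C·L = 963 − 113×7.5 = 115.6 kN·m.

M_A = 115.6 kN·m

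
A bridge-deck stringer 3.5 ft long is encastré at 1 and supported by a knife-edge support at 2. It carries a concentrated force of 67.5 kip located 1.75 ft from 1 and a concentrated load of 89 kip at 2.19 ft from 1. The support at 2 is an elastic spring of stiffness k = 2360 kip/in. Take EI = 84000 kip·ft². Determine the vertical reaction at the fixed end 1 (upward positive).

R_1 = 104.8 kip

Release the roller at 2. Primary structure: cantilever fixed at 1.
Deflection at 2 on the released cantilever, summing each load's contribution:
  point load 67.5 at a = 1.75: Pa²(3L − a)/(6EI) = 301.5/EI
  point load 89 at a = 2.19: Pa²(3L − a)/(6EI) = 591.2/EI
  δ_0 = 892.7/EI
Tip deflection under a unit load at 2: L³/(3EI) = 14.29/EI.
With EI = 84000 kip·ft²: δ_0 = 0.010627 ft and δ_{22} = 0.00017 ft/kip.
Compatibility — the spring shortens by R_2/k under the reaction it provides: δ_0 − R_2·δ_{22} = R_2/k. With 1/k = 1/(2360×12) ft/kip = 0.000035 ft/kip, R_2 = δ_0 / (δ_{22} + 1/k) = 0.010627 / (0.00017 + 0.000035) = 51.72 kip.
Vertical equilibrium: R_1 = ΣP − R_2 = 156.5 − 51.72 = 104.8 kip.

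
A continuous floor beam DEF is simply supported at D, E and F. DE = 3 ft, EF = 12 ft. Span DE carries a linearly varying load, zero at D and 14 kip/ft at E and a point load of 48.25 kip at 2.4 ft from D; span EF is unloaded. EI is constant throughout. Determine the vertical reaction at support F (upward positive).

R_F = -0.4874 kip

Release continuity at E by inserting a hinge; the redundant is the internal moment M_E. The primary structure is two simply-supported spans DE and EF.
Rotations at E on the released spans (each span's end-slope, ×1/EI):
  span DE: triangular load, peak 14: w₀L³/(45EI) = 8.4/EI
  span DE: point load 48.25 at a = 2.4: Pab(L + a)/(6LEI) = 20.84/EI
  relative rotation θ_0 = (29.24 + 0)/EI = 29.24/EI
A unit hogging moment at E produces rotation L₁/(3EI) + L₂/(3EI) = 5/EI.
Slope continuity at E: θ_0 = M_E·5/EI, so M_E = 29.24/5 = 5.849 kip·ft (hogging).
Span EF, ΣM about F: R_E^{EF}·12 = 0 + 5.849, so R_E^{EF} = 0.4874 kip and R_F = 0 − 0.4874 = -0.4874 kip.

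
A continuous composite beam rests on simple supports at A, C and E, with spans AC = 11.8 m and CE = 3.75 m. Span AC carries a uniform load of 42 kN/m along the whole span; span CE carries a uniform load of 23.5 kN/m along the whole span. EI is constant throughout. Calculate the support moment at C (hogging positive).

Insert a hinge at C; M_C is the redundant, and each span becomes simply supported.
Rotations at C on the released spans (each span's end-slope, ×1/EI):
  span AC: UDL 42: wL³/(24EI) = 2875/EI
  span CE: UDL 23.5: wL³/(24EI) = 51.64/EI
  relative rotation θ_0 = (2875 + 51.64)/EI = 2927/EI
A unit hogging moment at C produces rotation L₁/(3EI) + L₂/(3EI) = 5.183/EI.
Slope continuity at C: θ_0 = M_C·5.183/EI, so M_C = 2927/5.183 = 564.7 kN·m (hogging).

M_C = 564.7 kN·m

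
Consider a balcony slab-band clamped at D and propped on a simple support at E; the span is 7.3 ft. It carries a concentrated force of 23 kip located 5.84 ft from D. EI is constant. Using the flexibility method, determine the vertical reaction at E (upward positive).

Take the reaction at E as the redundant and release it; the primary structure is a cantilever fixed at D.
Primary-structure tip deflection at E by superposition:
  point load 23 at a = 5.84: Pa²(3L − a)/(6EI) = 2100/EI
Flexibility coefficient — unit upward force at E: δ_{EE} = L³/(3EI) = 129.7/EI.
The prop prevents deflection at E: R_E = δ_0/δ_{EE} = 2100/129.7 = 16.19 kip.

R_E = 16.19 kip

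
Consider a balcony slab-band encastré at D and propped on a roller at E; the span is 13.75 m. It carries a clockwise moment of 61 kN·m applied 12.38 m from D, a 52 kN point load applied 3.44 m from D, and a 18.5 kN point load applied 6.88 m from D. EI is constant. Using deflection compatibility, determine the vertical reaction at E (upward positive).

R_E = 16.85 kN

Remove the prop at E; the released (primary) structure is a cantilever built in at D.
Downward deflection at the released point E due to the loads:
  clockwise couple 61 at a = 12.38: M₀a(2L − a)/(2EI) = 5709/EI
  point load 52 at a = 3.44: Pa²(3L − a)/(6EI) = 3878/EI
  point load 18.5 at a = 6.88: Pa²(3L − a)/(6EI) = 5016/EI
  δ_0 = 14603/EI
Flexibility coefficient — unit upward force at E: δ_{EE} = L³/(3EI) = 866.5/EI.
The prop prevents deflection at E: R_E = δ_0/δ_{EE} = 14603/866.5 = 16.85 kN.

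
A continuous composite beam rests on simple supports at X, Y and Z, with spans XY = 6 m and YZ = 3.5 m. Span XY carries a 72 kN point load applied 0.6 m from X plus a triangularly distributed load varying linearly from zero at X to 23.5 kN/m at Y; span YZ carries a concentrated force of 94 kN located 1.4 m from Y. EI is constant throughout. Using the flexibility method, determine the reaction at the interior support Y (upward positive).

R_Y = 143.4 kN

Release continuity at Y by inserting a hinge; the redundant is the internal moment M_Y. The primary structure is two simply-supported spans XY and YZ.
Discontinuity in slope at Y on the released structure — sum the simple-span end rotations:
  span XY: point load 72 at a = 0.6: Pab(L + a)/(6LEI) = 42.77/EI
  span XY: triangular load, peak 23.5: w₀L³/(45EI) = 112.8/EI
  span YZ: point load 94 at a = 1.4: Pab(L + b)/(6LEI) = 73.7/EI
  relative rotation θ_0 = (155.6 + 73.7)/EI = 229.3/EI
A unit hogging moment at Y produces rotation L₁/(3EI) + L₂/(3EI) = 3.167/EI.
Compatibility: M_Y·(L₁+L₂)/(3EI) = θ_0, giving M_Y = 72.4 kN·m (hogging).
Span XY, ΣM about X with M_Y applied at Y: R_Y^{XY}·6 = 325.2 + 72.4, so R_Y^{XY} = 66.27 kN and R_X = 142.5 − 66.27 = 76.23 kN.
Span YZ, ΣM about Z: R_Y^{YZ}·3.5 = 197.4 + 72.4, so R_Y^{YZ} = 77.09 kN and R_Z = 94 − 77.09 = 16.91 kN.
R_Y = 66.27 + 77.09 = 143.4 kN.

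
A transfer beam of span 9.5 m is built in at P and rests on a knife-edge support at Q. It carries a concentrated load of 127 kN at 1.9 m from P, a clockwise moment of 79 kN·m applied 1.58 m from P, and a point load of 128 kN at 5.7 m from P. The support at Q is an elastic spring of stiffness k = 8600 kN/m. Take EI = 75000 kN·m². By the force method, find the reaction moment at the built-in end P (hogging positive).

M_P = 439.5 kN·m

Choose R_Q as the redundant. The primary structure is the cantilever fixed at P.
Downward deflection at the released point Q due to the loads:
  point load 127 at a = 1.9: Pa²(3L − a)/(6EI) = 2033/EI
  clockwise couple 79 at a = 1.58: M₀a(2L − a)/(2EI) = 1087/EI
  point load 128 at a = 5.7: Pa²(3L − a)/(6EI) = 15803/EI
  δ_0 = 18923/EI
Tip deflection under a unit load at Q: L³/(3EI) = 285.8/EI.
With EI = 75000 kN·m²: δ_0 = 0.2523 m and δ_{QQ} = 0.003811 m/kN.
Compatibility — the spring shortens by R_Q/k under the reaction it provides: δ_0 − R_Q·δ_{QQ} = R_Q/k. With 1/k = 0.000116 m/kN, R_Q = δ_0 / (δ_{QQ} + 1/k) = 0.2523 / (0.003811 + 0.000116) = 64.25 kN.
Moment equilibrium about P: M_P = Σ(load moments about P) − R_Q·L = 1050 − 64.25×9.5 = 439.5 kN·m.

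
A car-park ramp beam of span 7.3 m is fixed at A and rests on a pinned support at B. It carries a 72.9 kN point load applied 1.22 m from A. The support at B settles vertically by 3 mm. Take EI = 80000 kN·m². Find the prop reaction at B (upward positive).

Choose R_B as the redundant. The primary structure is the cantilever fixed at A.
Free-end deflection of the primary structure under the applied loading (downward +):
  point load 72.9 at a = 1.22: Pa²(3L − a)/(6EI) = 374/EI
Flexibility coefficient — unit upward force at B: δ_{BB} = L³/(3EI) = 129.7/EI.
With EI = 80000 kN·m²: δ_0 = 0.004675 m and δ_{BB} = 0.001621 m/kN.
Compatibility — the beam at B must follow the support down by 0.003 m: δ_0 − R_B·δ_{BB} = 0.003, so R_B = (0.004675 − 0.003)/0.001621 = 1.033 kN.

R_B = 1.033 kN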